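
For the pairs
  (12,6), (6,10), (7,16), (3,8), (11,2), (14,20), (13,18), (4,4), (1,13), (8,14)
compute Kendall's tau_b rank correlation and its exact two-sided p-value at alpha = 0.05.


Step 1: Enumerate the 45 unordered pairs (i,j) with i<j and classify each by sign(x_j-x_i) * sign(y_j-y_i).
  (1,2):dx=-6,dy=+4->D; (1,3):dx=-5,dy=+10->D; (1,4):dx=-9,dy=+2->D; (1,5):dx=-1,dy=-4->C
  (1,6):dx=+2,dy=+14->C; (1,7):dx=+1,dy=+12->C; (1,8):dx=-8,dy=-2->C; (1,9):dx=-11,dy=+7->D
  (1,10):dx=-4,dy=+8->D; (2,3):dx=+1,dy=+6->C; (2,4):dx=-3,dy=-2->C; (2,5):dx=+5,dy=-8->D
  (2,6):dx=+8,dy=+10->C; (2,7):dx=+7,dy=+8->C; (2,8):dx=-2,dy=-6->C; (2,9):dx=-5,dy=+3->D
  (2,10):dx=+2,dy=+4->C; (3,4):dx=-4,dy=-8->C; (3,5):dx=+4,dy=-14->D; (3,6):dx=+7,dy=+4->C
  (3,7):dx=+6,dy=+2->C; (3,8):dx=-3,dy=-12->C; (3,9):dx=-6,dy=-3->C; (3,10):dx=+1,dy=-2->D
  (4,5):dx=+8,dy=-6->D; (4,6):dx=+11,dy=+12->C; (4,7):dx=+10,dy=+10->C; (4,8):dx=+1,dy=-4->D
  (4,9):dx=-2,dy=+5->D; (4,10):dx=+5,dy=+6->C; (5,6):dx=+3,dy=+18->C; (5,7):dx=+2,dy=+16->C
  (5,8):dx=-7,dy=+2->D; (5,9):dx=-10,dy=+11->D; (5,10):dx=-3,dy=+12->D; (6,7):dx=-1,dy=-2->C
  (6,8):dx=-10,dy=-16->C; (6,9):dx=-13,dy=-7->C; (6,10):dx=-6,dy=-6->C; (7,8):dx=-9,dy=-14->C
  (7,9):dx=-12,dy=-5->C; (7,10):dx=-5,dy=-4->C; (8,9):dx=-3,dy=+9->D; (8,10):dx=+4,dy=+10->C
  (9,10):dx=+7,dy=+1->C
Step 2: C = 29, D = 16, total pairs = 45.
Step 3: tau = (C - D)/(n(n-1)/2) = (29 - 16)/45 = 0.288889.
Step 4: Exact two-sided p-value (enumerate n! = 3628800 permutations of y under H0): p = 0.291248.
Step 5: alpha = 0.05. fail to reject H0.

tau_b = 0.2889 (C=29, D=16), p = 0.291248, fail to reject H0.


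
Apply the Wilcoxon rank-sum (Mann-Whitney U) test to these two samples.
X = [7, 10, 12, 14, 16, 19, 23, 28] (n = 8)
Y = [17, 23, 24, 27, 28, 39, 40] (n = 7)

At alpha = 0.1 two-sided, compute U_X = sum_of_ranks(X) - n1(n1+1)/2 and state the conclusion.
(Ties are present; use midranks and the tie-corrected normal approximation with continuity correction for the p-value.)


Step 1: Combine and sort all 15 observations; assign midranks.
sorted (value, group): (7,X), (10,X), (12,X), (14,X), (16,X), (17,Y), (19,X), (23,X), (23,Y), (24,Y), (27,Y), (28,X), (28,Y), (39,Y), (40,Y)
ranks: 7->1, 10->2, 12->3, 14->4, 16->5, 17->6, 19->7, 23->8.5, 23->8.5, 24->10, 27->11, 28->12.5, 28->12.5, 39->14, 40->15
Step 2: Rank sum for X: R1 = 1 + 2 + 3 + 4 + 5 + 7 + 8.5 + 12.5 = 43.
Step 3: U_X = R1 - n1(n1+1)/2 = 43 - 8*9/2 = 43 - 36 = 7.
       U_Y = n1*n2 - U_X = 56 - 7 = 49.
Step 4: Ties are present, so use the tie-corrected normal approximation (with continuity correction) for the p-value.
Step 5: p-value = 0.017470; compare to alpha = 0.1. reject H0.

U_X = 7, p = 0.017470, reject H0 at alpha = 0.1.


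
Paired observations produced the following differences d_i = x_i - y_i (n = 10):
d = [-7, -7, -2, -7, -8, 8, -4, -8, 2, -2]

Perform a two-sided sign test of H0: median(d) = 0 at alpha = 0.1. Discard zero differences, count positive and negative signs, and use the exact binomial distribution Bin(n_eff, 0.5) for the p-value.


Step 1: Discard zero differences. Original n = 10; n_eff = number of nonzero differences = 10.
Nonzero differences (with sign): -7, -7, -2, -7, -8, +8, -4, -8, +2, -2
Step 2: Count signs: positive = 2, negative = 8.
Step 3: Under H0: P(positive) = 0.5, so the number of positives S ~ Bin(10, 0.5).
Step 4: Two-sided exact p-value = sum of Bin(10,0.5) probabilities at or below the observed probability = 0.109375.
Step 5: alpha = 0.1. fail to reject H0.

n_eff = 10, pos = 2, neg = 8, p = 0.109375, fail to reject H0.


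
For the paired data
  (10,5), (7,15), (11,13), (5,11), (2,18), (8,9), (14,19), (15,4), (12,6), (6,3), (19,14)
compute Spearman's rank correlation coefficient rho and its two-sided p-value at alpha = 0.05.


Step 1: Rank x and y separately (midranks; no ties here).
rank(x): 10->6, 7->4, 11->7, 5->2, 2->1, 8->5, 14->9, 15->10, 12->8, 6->3, 19->11
rank(y): 5->3, 15->9, 13->7, 11->6, 18->10, 9->5, 19->11, 4->2, 6->4, 3->1, 14->8
Step 2: d_i = R_x(i) - R_y(i); compute d_i^2.
  (6-3)^2=9, (4-9)^2=25, (7-7)^2=0, (2-6)^2=16, (1-10)^2=81, (5-5)^2=0, (9-11)^2=4, (10-2)^2=64, (8-4)^2=16, (3-1)^2=4, (11-8)^2=9
sum(d^2) = 228.
Step 3: rho = 1 - 6*228 / (11*(11^2 - 1)) = 1 - 1368/1320 = -0.036364.
Step 4: Under H0, t = rho * sqrt((n-2)/(1-rho^2)) = -0.1092 ~ t(9).
Step 5: Two-sided p-value from the t-distribution with 9 df = 0.915468.
Step 6: alpha = 0.05. fail to reject H0.

rho = -0.0364, p = 0.915468, fail to reject H0 at alpha = 0.05.


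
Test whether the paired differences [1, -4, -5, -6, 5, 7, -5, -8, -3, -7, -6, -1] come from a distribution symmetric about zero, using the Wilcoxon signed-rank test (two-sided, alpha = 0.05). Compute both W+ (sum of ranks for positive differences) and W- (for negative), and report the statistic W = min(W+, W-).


Step 1: Drop any zero differences (none here) and take |d_i|.
|d| = [1, 4, 5, 6, 5, 7, 5, 8, 3, 7, 6, 1]
Step 2: Midrank |d_i| (ties get averaged ranks).
ranks: |1|->1.5, |4|->4, |5|->6, |6|->8.5, |5|->6, |7|->10.5, |5|->6, |8|->12, |3|->3, |7|->10.5, |6|->8.5, |1|->1.5
Step 3: Attach original signs; sum ranks with positive sign and with negative sign.
W+ = 1.5 + 6 + 10.5 = 18
W- = 4 + 6 + 8.5 + 6 + 12 + 3 + 10.5 + 8.5 + 1.5 = 60
(Check: W+ + W- = 78 should equal n(n+1)/2 = 78.)
Step 4: Test statistic W = min(W+, W-) = 18.
Step 5: Ties in |d|, so use the tie-corrected normal approximation.
        E[W] = n(n+1)/4 = 12*13/4 = 39.
        Tie groups: |d|=1 (t=2), |d|=5 (t=3), |d|=6 (t=2), |d|=7 (t=2); sum(t^3 - t) = 42.
        Var[W] = n(n+1)(2n+1)/24 - sum(t^3-t)/48 = 3900/24 - 42/48 = 161.625.
        z = (W - E[W]) / sqrt(Var[W]) = (18 - 39) / 12.7132 = -1.6518.
        Two-sided p = 2*Phi(z) = 0.098569.
Step 6: alpha = 0.05. fail to reject H0.

W+ = 18, W- = 60, W = min = 18, p = 0.098569, fail to reject H0.


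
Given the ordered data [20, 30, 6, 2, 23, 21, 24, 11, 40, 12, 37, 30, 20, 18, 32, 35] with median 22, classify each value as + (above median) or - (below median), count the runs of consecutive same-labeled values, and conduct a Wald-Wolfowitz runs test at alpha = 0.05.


Step 1: Compute median = 22; label A = above, B = below.
Labels in order: BABBABABABAABBAA  (n_A = 8, n_B = 8)
Step 2: Count runs R = 12.
Step 3: Under H0 (random ordering), E[R] = 2*n_A*n_B/(n_A+n_B) + 1 = 2*8*8/16 + 1 = 9.0000.
        Var[R] = 2*n_A*n_B*(2*n_A*n_B - n_A - n_B) / ((n_A+n_B)^2 * (n_A+n_B-1)) = 14336/3840 = 3.7333.
        SD[R] = 1.9322.
Step 4: Continuity-corrected z = (R - 0.5 - E[R]) / SD[R] = (12 - 0.5 - 9.0000) / 1.9322 = 1.2939.
Step 5: Two-sided p-value via normal approximation = 2*(1 - Phi(|z|)) = 0.195709.
Step 6: alpha = 0.05. fail to reject H0.

R = 12, z = 1.2939, p = 0.195709, fail to reject H0.


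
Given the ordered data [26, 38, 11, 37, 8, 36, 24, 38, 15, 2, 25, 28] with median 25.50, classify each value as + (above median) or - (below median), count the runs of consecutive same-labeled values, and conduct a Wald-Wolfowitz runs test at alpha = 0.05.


Step 1: Compute median = 25.50; label A = above, B = below.
Labels in order: AABABABABBBA  (n_A = 6, n_B = 6)
Step 2: Count runs R = 9.
Step 3: Under H0 (random ordering), E[R] = 2*n_A*n_B/(n_A+n_B) + 1 = 2*6*6/12 + 1 = 7.0000.
        Var[R] = 2*n_A*n_B*(2*n_A*n_B - n_A - n_B) / ((n_A+n_B)^2 * (n_A+n_B-1)) = 4320/1584 = 2.7273.
        SD[R] = 1.6514.
Step 4: Continuity-corrected z = (R - 0.5 - E[R]) / SD[R] = (9 - 0.5 - 7.0000) / 1.6514 = 0.9083.
Step 5: Two-sided p-value via normal approximation = 2*(1 - Phi(|z|)) = 0.363722.
Step 6: alpha = 0.05. fail to reject H0.

R = 9, z = 0.9083, p = 0.363722, fail to reject H0.


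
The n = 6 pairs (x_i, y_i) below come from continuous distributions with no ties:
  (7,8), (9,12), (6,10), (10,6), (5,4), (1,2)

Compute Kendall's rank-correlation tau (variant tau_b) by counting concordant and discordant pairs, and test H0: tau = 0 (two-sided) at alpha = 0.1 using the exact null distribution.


Step 1: Enumerate the 15 unordered pairs (i,j) with i<j and classify each by sign(x_j-x_i) * sign(y_j-y_i).
  (1,2):dx=+2,dy=+4->C; (1,3):dx=-1,dy=+2->D; (1,4):dx=+3,dy=-2->D; (1,5):dx=-2,dy=-4->C
  (1,6):dx=-6,dy=-6->C; (2,3):dx=-3,dy=-2->C; (2,4):dx=+1,dy=-6->D; (2,5):dx=-4,dy=-8->C
  (2,6):dx=-8,dy=-10->C; (3,4):dx=+4,dy=-4->D; (3,5):dx=-1,dy=-6->C; (3,6):dx=-5,dy=-8->C
  (4,5):dx=-5,dy=-2->C; (4,6):dx=-9,dy=-4->C; (5,6):dx=-4,dy=-2->C
Step 2: C = 11, D = 4, total pairs = 15.
Step 3: tau = (C - D)/(n(n-1)/2) = (11 - 4)/15 = 0.466667.
Step 4: Exact two-sided p-value (enumerate n! = 720 permutations of y under H0): p = 0.272222.
Step 5: alpha = 0.1. fail to reject H0.

tau_b = 0.4667 (C=11, D=4), p = 0.272222, fail to reject H0.


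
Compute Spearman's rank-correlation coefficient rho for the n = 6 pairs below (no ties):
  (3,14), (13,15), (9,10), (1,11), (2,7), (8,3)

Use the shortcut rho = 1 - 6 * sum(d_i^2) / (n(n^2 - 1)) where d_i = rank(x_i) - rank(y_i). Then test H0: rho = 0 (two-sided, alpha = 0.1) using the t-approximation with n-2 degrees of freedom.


Step 1: Rank x and y separately (midranks; no ties here).
rank(x): 3->3, 13->6, 9->5, 1->1, 2->2, 8->4
rank(y): 14->5, 15->6, 10->3, 11->4, 7->2, 3->1
Step 2: d_i = R_x(i) - R_y(i); compute d_i^2.
  (3-5)^2=4, (6-6)^2=0, (5-3)^2=4, (1-4)^2=9, (2-2)^2=0, (4-1)^2=9
sum(d^2) = 26.
Step 3: rho = 1 - 6*26 / (6*(6^2 - 1)) = 1 - 156/210 = 0.257143.
Step 4: Under H0, t = rho * sqrt((n-2)/(1-rho^2)) = 0.5322 ~ t(4).
Step 5: Two-sided p-value from the t-distribution with 4 df = 0.622787.
Step 6: alpha = 0.1. fail to reject H0.

rho = 0.2571, p = 0.622787, fail to reject H0 at alpha = 0.1.


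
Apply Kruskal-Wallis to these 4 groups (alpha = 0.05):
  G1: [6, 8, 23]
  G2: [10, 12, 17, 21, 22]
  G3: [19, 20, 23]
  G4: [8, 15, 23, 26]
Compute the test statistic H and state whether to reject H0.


Step 1: Combine all N = 15 observations and assign midranks.
sorted (value, group, rank): (6,G1,1), (8,G1,2.5), (8,G4,2.5), (10,G2,4), (12,G2,5), (15,G4,6), (17,G2,7), (19,G3,8), (20,G3,9), (21,G2,10), (22,G2,11), (23,G1,13), (23,G3,13), (23,G4,13), (26,G4,15)
Step 2: Sum ranks within each group.
R_1 = 16.5 (n_1 = 3)
R_2 = 37 (n_2 = 5)
R_3 = 30 (n_3 = 3)
R_4 = 36.5 (n_4 = 4)
Step 3: H = 12/(N(N+1)) * sum(R_i^2/n_i) - 3(N+1)
     = 12/(15*16) * (16.5^2/3 + 37^2/5 + 30^2/3 + 36.5^2/4) - 3*16
     = 0.050000 * 997.612 - 48
     = 1.880625.
Step 4: Ties present; correction factor C = 1 - 30/(15^3 - 15) = 0.991071. Corrected H = 1.880625 / 0.991071 = 1.897568.
Step 5: Under H0, H ~ chi^2(3); p-value = 0.593937.
Step 6: alpha = 0.05. fail to reject H0.

H = 1.8976, df = 3, p = 0.593937, fail to reject H0.


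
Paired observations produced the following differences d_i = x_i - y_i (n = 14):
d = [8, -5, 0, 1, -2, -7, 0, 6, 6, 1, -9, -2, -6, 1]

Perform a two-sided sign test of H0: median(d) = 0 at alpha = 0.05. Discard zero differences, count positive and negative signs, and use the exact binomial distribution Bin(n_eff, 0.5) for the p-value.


Step 1: Discard zero differences. Original n = 14; n_eff = number of nonzero differences = 12.
Nonzero differences (with sign): +8, -5, +1, -2, -7, +6, +6, +1, -9, -2, -6, +1
Step 2: Count signs: positive = 6, negative = 6.
Step 3: Under H0: P(positive) = 0.5, so the number of positives S ~ Bin(12, 0.5).
Step 4: Two-sided exact p-value = sum of Bin(12,0.5) probabilities at or below the observed probability = 1.000000.
Step 5: alpha = 0.05. fail to reject H0.

n_eff = 12, pos = 6, neg = 6, p = 1.000000, fail to reject H0.


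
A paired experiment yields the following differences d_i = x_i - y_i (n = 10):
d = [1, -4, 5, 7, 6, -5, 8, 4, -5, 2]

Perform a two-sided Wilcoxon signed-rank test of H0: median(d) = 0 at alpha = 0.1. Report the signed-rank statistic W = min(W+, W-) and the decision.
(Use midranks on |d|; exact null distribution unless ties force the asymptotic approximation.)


Step 1: Drop any zero differences (none here) and take |d_i|.
|d| = [1, 4, 5, 7, 6, 5, 8, 4, 5, 2]
Step 2: Midrank |d_i| (ties get averaged ranks).
ranks: |1|->1, |4|->3.5, |5|->6, |7|->9, |6|->8, |5|->6, |8|->10, |4|->3.5, |5|->6, |2|->2
Step 3: Attach original signs; sum ranks with positive sign and with negative sign.
W+ = 1 + 6 + 9 + 8 + 10 + 3.5 + 2 = 39.5
W- = 3.5 + 6 + 6 = 15.5
(Check: W+ + W- = 55 should equal n(n+1)/2 = 55.)
Step 4: Test statistic W = min(W+, W-) = 15.5.
Step 5: Ties in |d|, so use the tie-corrected normal approximation.
        E[W] = n(n+1)/4 = 10*11/4 = 27.5.
        Tie groups: |d|=4 (t=2), |d|=5 (t=3); sum(t^3 - t) = 30.
        Var[W] = n(n+1)(2n+1)/24 - sum(t^3-t)/48 = 2310/24 - 30/48 = 95.625.
        z = (W - E[W]) / sqrt(Var[W]) = (15.5 - 27.5) / 9.7788 = -1.2271.
        Two-sided p = 2*Phi(z) = 0.219768.
Step 6: alpha = 0.1. fail to reject H0.

W+ = 39.5, W- = 15.5, W = min = 15.5, p = 0.219768, fail to reject H0.


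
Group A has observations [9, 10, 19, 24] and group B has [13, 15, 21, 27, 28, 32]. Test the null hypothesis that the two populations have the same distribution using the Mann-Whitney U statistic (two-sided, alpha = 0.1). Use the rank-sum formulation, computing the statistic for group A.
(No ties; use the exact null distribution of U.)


Step 1: Combine and sort all 10 observations; assign midranks.
sorted (value, group): (9,X), (10,X), (13,Y), (15,Y), (19,X), (21,Y), (24,X), (27,Y), (28,Y), (32,Y)
ranks: 9->1, 10->2, 13->3, 15->4, 19->5, 21->6, 24->7, 27->8, 28->9, 32->10
Step 2: Rank sum for X: R1 = 1 + 2 + 5 + 7 = 15.
Step 3: U_X = R1 - n1(n1+1)/2 = 15 - 4*5/2 = 15 - 10 = 5.
       U_Y = n1*n2 - U_X = 24 - 5 = 19.
Step 4: No ties, so the exact null distribution of U (based on enumerating the C(10,4) = 210 equally likely rank assignments) gives the two-sided p-value.
Step 5: p-value = 0.171429; compare to alpha = 0.1. fail to reject H0.

U_X = 5, p = 0.171429, fail to reject H0 at alpha = 0.1.


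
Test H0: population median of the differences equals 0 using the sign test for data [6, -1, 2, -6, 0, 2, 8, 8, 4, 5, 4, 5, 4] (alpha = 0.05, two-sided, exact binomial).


Step 1: Discard zero differences. Original n = 13; n_eff = number of nonzero differences = 12.
Nonzero differences (with sign): +6, -1, +2, -6, +2, +8, +8, +4, +5, +4, +5, +4
Step 2: Count signs: positive = 10, negative = 2.
Step 3: Under H0: P(positive) = 0.5, so the number of positives S ~ Bin(12, 0.5).
Step 4: Two-sided exact p-value = sum of Bin(12,0.5) probabilities at or below the observed probability = 0.038574.
Step 5: alpha = 0.05. reject H0.

n_eff = 12, pos = 10, neg = 2, p = 0.038574, reject H0.


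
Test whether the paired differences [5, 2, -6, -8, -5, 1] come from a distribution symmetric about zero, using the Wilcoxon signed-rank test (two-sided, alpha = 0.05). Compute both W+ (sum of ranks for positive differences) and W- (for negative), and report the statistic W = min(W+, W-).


Step 1: Drop any zero differences (none here) and take |d_i|.
|d| = [5, 2, 6, 8, 5, 1]
Step 2: Midrank |d_i| (ties get averaged ranks).
ranks: |5|->3.5, |2|->2, |6|->5, |8|->6, |5|->3.5, |1|->1
Step 3: Attach original signs; sum ranks with positive sign and with negative sign.
W+ = 3.5 + 2 + 1 = 6.5
W- = 5 + 6 + 3.5 = 14.5
(Check: W+ + W- = 21 should equal n(n+1)/2 = 21.)
Step 4: Test statistic W = min(W+, W-) = 6.5.
Step 5: Ties in |d|, so use the tie-corrected normal approximation.
        E[W] = n(n+1)/4 = 6*7/4 = 10.5.
        Tie groups: |d|=5 (t=2); sum(t^3 - t) = 6.
        Var[W] = n(n+1)(2n+1)/24 - sum(t^3-t)/48 = 546/24 - 6/48 = 22.625.
        z = (W - E[W]) / sqrt(Var[W]) = (6.5 - 10.5) / 4.7566 = -0.8409.
        Two-sided p = 2*Phi(z) = 0.400381.
Step 6: alpha = 0.05. fail to reject H0.

W+ = 6.5, W- = 14.5, W = min = 6.5, p = 0.400381, fail to reject H0.


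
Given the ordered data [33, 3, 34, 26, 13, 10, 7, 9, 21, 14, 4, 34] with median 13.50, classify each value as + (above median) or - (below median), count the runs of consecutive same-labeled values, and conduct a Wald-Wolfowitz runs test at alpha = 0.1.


Step 1: Compute median = 13.50; label A = above, B = below.
Labels in order: ABAABBBBAABA  (n_A = 6, n_B = 6)
Step 2: Count runs R = 7.
Step 3: Under H0 (random ordering), E[R] = 2*n_A*n_B/(n_A+n_B) + 1 = 2*6*6/12 + 1 = 7.0000.
        Var[R] = 2*n_A*n_B*(2*n_A*n_B - n_A - n_B) / ((n_A+n_B)^2 * (n_A+n_B-1)) = 4320/1584 = 2.7273.
        SD[R] = 1.6514.
Step 4: R = E[R], so z = 0 with no continuity correction.
Step 5: Two-sided p-value via normal approximation = 2*(1 - Phi(|z|)) = 1.000000.
Step 6: alpha = 0.1. fail to reject H0.

R = 7, z = 0.0000, p = 1.000000, fail to reject H0.


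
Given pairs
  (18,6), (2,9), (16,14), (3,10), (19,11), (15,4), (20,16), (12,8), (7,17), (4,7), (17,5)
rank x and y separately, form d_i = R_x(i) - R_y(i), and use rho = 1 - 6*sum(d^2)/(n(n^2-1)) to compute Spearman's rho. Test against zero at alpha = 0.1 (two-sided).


Step 1: Rank x and y separately (midranks; no ties here).
rank(x): 18->9, 2->1, 16->7, 3->2, 19->10, 15->6, 20->11, 12->5, 7->4, 4->3, 17->8
rank(y): 6->3, 9->6, 14->9, 10->7, 11->8, 4->1, 16->10, 8->5, 17->11, 7->4, 5->2
Step 2: d_i = R_x(i) - R_y(i); compute d_i^2.
  (9-3)^2=36, (1-6)^2=25, (7-9)^2=4, (2-7)^2=25, (10-8)^2=4, (6-1)^2=25, (11-10)^2=1, (5-5)^2=0, (4-11)^2=49, (3-4)^2=1, (8-2)^2=36
sum(d^2) = 206.
Step 3: rho = 1 - 6*206 / (11*(11^2 - 1)) = 1 - 1236/1320 = 0.063636.
Step 4: Under H0, t = rho * sqrt((n-2)/(1-rho^2)) = 0.1913 ~ t(9).
Step 5: Two-sided p-value from the t-distribution with 9 df = 0.852539.
Step 6: alpha = 0.1. fail to reject H0.

rho = 0.0636, p = 0.852539, fail to reject H0 at alpha = 0.1.


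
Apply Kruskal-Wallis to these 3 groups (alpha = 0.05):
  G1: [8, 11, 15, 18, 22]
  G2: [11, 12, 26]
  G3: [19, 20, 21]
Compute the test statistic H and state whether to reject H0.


Step 1: Combine all N = 11 observations and assign midranks.
sorted (value, group, rank): (8,G1,1), (11,G1,2.5), (11,G2,2.5), (12,G2,4), (15,G1,5), (18,G1,6), (19,G3,7), (20,G3,8), (21,G3,9), (22,G1,10), (26,G2,11)
Step 2: Sum ranks within each group.
R_1 = 24.5 (n_1 = 5)
R_2 = 17.5 (n_2 = 3)
R_3 = 24 (n_3 = 3)
Step 3: H = 12/(N(N+1)) * sum(R_i^2/n_i) - 3(N+1)
     = 12/(11*12) * (24.5^2/5 + 17.5^2/3 + 24^2/3) - 3*12
     = 0.090909 * 414.133 - 36
     = 1.648485.
Step 4: Ties present; correction factor C = 1 - 6/(11^3 - 11) = 0.995455. Corrected H = 1.648485 / 0.995455 = 1.656012.
Step 5: Under H0, H ~ chi^2(2); p-value = 0.436920.
Step 6: alpha = 0.05. fail to reject H0.

H = 1.6560, df = 2, p = 0.436920, fail to reject H0.


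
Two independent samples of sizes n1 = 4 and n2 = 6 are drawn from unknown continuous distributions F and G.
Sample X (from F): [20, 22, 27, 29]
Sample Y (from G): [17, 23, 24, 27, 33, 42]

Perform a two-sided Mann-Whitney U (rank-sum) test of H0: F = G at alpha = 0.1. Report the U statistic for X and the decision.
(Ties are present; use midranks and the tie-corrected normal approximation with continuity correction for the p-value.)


Step 1: Combine and sort all 10 observations; assign midranks.
sorted (value, group): (17,Y), (20,X), (22,X), (23,Y), (24,Y), (27,X), (27,Y), (29,X), (33,Y), (42,Y)
ranks: 17->1, 20->2, 22->3, 23->4, 24->5, 27->6.5, 27->6.5, 29->8, 33->9, 42->10
Step 2: Rank sum for X: R1 = 2 + 3 + 6.5 + 8 = 19.5.
Step 3: U_X = R1 - n1(n1+1)/2 = 19.5 - 4*5/2 = 19.5 - 10 = 9.5.
       U_Y = n1*n2 - U_X = 24 - 9.5 = 14.5.
Step 4: Ties are present, so use the tie-corrected normal approximation (with continuity correction) for the p-value.
Step 5: p-value = 0.668870; compare to alpha = 0.1. fail to reject H0.

U_X = 9.5, p = 0.668870, fail to reject H0 at alpha = 0.1.


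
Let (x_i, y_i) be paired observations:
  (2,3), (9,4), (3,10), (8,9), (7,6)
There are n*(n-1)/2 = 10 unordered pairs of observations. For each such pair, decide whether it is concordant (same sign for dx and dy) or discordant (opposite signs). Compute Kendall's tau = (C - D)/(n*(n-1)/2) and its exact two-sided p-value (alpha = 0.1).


Step 1: Enumerate the 10 unordered pairs (i,j) with i<j and classify each by sign(x_j-x_i) * sign(y_j-y_i).
  (1,2):dx=+7,dy=+1->C; (1,3):dx=+1,dy=+7->C; (1,4):dx=+6,dy=+6->C; (1,5):dx=+5,dy=+3->C
  (2,3):dx=-6,dy=+6->D; (2,4):dx=-1,dy=+5->D; (2,5):dx=-2,dy=+2->D; (3,4):dx=+5,dy=-1->D
  (3,5):dx=+4,dy=-4->D; (4,5):dx=-1,dy=-3->C
Step 2: C = 5, D = 5, total pairs = 10.
Step 3: tau = (C - D)/(n(n-1)/2) = (5 - 5)/10 = 0.000000.
Step 4: Exact two-sided p-value (enumerate n! = 120 permutations of y under H0): p = 1.000000.
Step 5: alpha = 0.1. fail to reject H0.

tau_b = 0.0000 (C=5, D=5), p = 1.000000, fail to reject H0.


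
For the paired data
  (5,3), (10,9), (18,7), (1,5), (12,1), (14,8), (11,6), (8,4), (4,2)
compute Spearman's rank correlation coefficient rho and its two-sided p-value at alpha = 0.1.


Step 1: Rank x and y separately (midranks; no ties here).
rank(x): 5->3, 10->5, 18->9, 1->1, 12->7, 14->8, 11->6, 8->4, 4->2
rank(y): 3->3, 9->9, 7->7, 5->5, 1->1, 8->8, 6->6, 4->4, 2->2
Step 2: d_i = R_x(i) - R_y(i); compute d_i^2.
  (3-3)^2=0, (5-9)^2=16, (9-7)^2=4, (1-5)^2=16, (7-1)^2=36, (8-8)^2=0, (6-6)^2=0, (4-4)^2=0, (2-2)^2=0
sum(d^2) = 72.
Step 3: rho = 1 - 6*72 / (9*(9^2 - 1)) = 1 - 432/720 = 0.400000.
Step 4: Under H0, t = rho * sqrt((n-2)/(1-rho^2)) = 1.1547 ~ t(7).
Step 5: Two-sided p-value from the t-distribution with 7 df = 0.286105.
Step 6: alpha = 0.1. fail to reject H0.

rho = 0.4000, p = 0.286105, fail to reject H0 at alpha = 0.1.


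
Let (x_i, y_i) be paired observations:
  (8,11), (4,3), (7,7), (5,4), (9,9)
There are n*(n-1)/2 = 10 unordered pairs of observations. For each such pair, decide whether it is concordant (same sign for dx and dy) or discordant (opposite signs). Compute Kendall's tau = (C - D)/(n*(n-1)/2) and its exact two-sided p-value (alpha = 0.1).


Step 1: Enumerate the 10 unordered pairs (i,j) with i<j and classify each by sign(x_j-x_i) * sign(y_j-y_i).
  (1,2):dx=-4,dy=-8->C; (1,3):dx=-1,dy=-4->C; (1,4):dx=-3,dy=-7->C; (1,5):dx=+1,dy=-2->D
  (2,3):dx=+3,dy=+4->C; (2,4):dx=+1,dy=+1->C; (2,5):dx=+5,dy=+6->C; (3,4):dx=-2,dy=-3->C
  (3,5):dx=+2,dy=+2->C; (4,5):dx=+4,dy=+5->C
Step 2: C = 9, D = 1, total pairs = 10.
Step 3: tau = (C - D)/(n(n-1)/2) = (9 - 1)/10 = 0.800000.
Step 4: Exact two-sided p-value (enumerate n! = 120 permutations of y under H0): p = 0.083333.
Step 5: alpha = 0.1. reject H0.

tau_b = 0.8000 (C=9, D=1), p = 0.083333, reject H0.


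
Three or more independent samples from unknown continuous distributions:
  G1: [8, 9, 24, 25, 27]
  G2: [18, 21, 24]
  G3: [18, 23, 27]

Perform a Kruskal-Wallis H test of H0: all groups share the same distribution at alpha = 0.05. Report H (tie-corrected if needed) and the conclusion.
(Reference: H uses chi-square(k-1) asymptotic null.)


Step 1: Combine all N = 11 observations and assign midranks.
sorted (value, group, rank): (8,G1,1), (9,G1,2), (18,G2,3.5), (18,G3,3.5), (21,G2,5), (23,G3,6), (24,G1,7.5), (24,G2,7.5), (25,G1,9), (27,G1,10.5), (27,G3,10.5)
Step 2: Sum ranks within each group.
R_1 = 30 (n_1 = 5)
R_2 = 16 (n_2 = 3)
R_3 = 20 (n_3 = 3)
Step 3: H = 12/(N(N+1)) * sum(R_i^2/n_i) - 3(N+1)
     = 12/(11*12) * (30^2/5 + 16^2/3 + 20^2/3) - 3*12
     = 0.090909 * 398.667 - 36
     = 0.242424.
Step 4: Ties present; correction factor C = 1 - 18/(11^3 - 11) = 0.986364. Corrected H = 0.242424 / 0.986364 = 0.245776.
Step 5: Under H0, H ~ chi^2(2); p-value = 0.884363.
Step 6: alpha = 0.05. fail to reject H0.

H = 0.2458, df = 2, p = 0.884363, fail to reject H0.


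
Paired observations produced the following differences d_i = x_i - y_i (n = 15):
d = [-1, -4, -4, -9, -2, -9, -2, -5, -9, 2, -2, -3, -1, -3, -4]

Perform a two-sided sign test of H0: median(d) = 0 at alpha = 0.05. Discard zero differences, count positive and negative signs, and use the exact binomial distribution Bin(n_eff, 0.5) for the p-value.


Step 1: Discard zero differences. Original n = 15; n_eff = number of nonzero differences = 15.
Nonzero differences (with sign): -1, -4, -4, -9, -2, -9, -2, -5, -9, +2, -2, -3, -1, -3, -4
Step 2: Count signs: positive = 1, negative = 14.
Step 3: Under H0: P(positive) = 0.5, so the number of positives S ~ Bin(15, 0.5).
Step 4: Two-sided exact p-value = sum of Bin(15,0.5) probabilities at or below the observed probability = 0.000977.
Step 5: alpha = 0.05. reject H0.

n_eff = 15, pos = 1, neg = 14, p = 0.000977, reject H0.


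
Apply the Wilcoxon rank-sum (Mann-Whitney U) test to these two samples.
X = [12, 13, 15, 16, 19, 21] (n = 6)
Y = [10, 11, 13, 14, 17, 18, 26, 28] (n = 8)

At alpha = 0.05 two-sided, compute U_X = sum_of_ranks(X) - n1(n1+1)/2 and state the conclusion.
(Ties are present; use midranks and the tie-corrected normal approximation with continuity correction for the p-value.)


Step 1: Combine and sort all 14 observations; assign midranks.
sorted (value, group): (10,Y), (11,Y), (12,X), (13,X), (13,Y), (14,Y), (15,X), (16,X), (17,Y), (18,Y), (19,X), (21,X), (26,Y), (28,Y)
ranks: 10->1, 11->2, 12->3, 13->4.5, 13->4.5, 14->6, 15->7, 16->8, 17->9, 18->10, 19->11, 21->12, 26->13, 28->14
Step 2: Rank sum for X: R1 = 3 + 4.5 + 7 + 8 + 11 + 12 = 45.5.
Step 3: U_X = R1 - n1(n1+1)/2 = 45.5 - 6*7/2 = 45.5 - 21 = 24.5.
       U_Y = n1*n2 - U_X = 48 - 24.5 = 23.5.
Step 4: Ties are present, so use the tie-corrected normal approximation (with continuity correction) for the p-value.
Step 5: p-value = 1.000000; compare to alpha = 0.05. fail to reject H0.

U_X = 24.5, p = 1.000000, fail to reject H0 at alpha = 0.05.


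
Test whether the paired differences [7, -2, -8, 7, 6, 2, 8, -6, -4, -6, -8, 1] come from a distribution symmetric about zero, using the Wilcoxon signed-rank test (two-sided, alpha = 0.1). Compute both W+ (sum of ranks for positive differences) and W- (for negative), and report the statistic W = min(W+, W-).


Step 1: Drop any zero differences (none here) and take |d_i|.
|d| = [7, 2, 8, 7, 6, 2, 8, 6, 4, 6, 8, 1]
Step 2: Midrank |d_i| (ties get averaged ranks).
ranks: |7|->8.5, |2|->2.5, |8|->11, |7|->8.5, |6|->6, |2|->2.5, |8|->11, |6|->6, |4|->4, |6|->6, |8|->11, |1|->1
Step 3: Attach original signs; sum ranks with positive sign and with negative sign.
W+ = 8.5 + 8.5 + 6 + 2.5 + 11 + 1 = 37.5
W- = 2.5 + 11 + 6 + 4 + 6 + 11 = 40.5
(Check: W+ + W- = 78 should equal n(n+1)/2 = 78.)
Step 4: Test statistic W = min(W+, W-) = 37.5.
Step 5: Ties in |d|, so use the tie-corrected normal approximation.
        E[W] = n(n+1)/4 = 12*13/4 = 39.
        Tie groups: |d|=2 (t=2), |d|=6 (t=3), |d|=7 (t=2), |d|=8 (t=3); sum(t^3 - t) = 60.
        Var[W] = n(n+1)(2n+1)/24 - sum(t^3-t)/48 = 3900/24 - 60/48 = 161.25.
        z = (W - E[W]) / sqrt(Var[W]) = (37.5 - 39) / 12.6984 = -0.1181.
        Two-sided p = 2*Phi(z) = 0.905969.
Step 6: alpha = 0.1. fail to reject H0.

W+ = 37.5, W- = 40.5, W = min = 37.5, p = 0.905969, fail to reject H0.


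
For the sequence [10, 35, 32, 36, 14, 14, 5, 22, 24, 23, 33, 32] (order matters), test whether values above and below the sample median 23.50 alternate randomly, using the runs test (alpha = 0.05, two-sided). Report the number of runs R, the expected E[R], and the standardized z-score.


Step 1: Compute median = 23.50; label A = above, B = below.
Labels in order: BAAABBBBABAA  (n_A = 6, n_B = 6)
Step 2: Count runs R = 6.
Step 3: Under H0 (random ordering), E[R] = 2*n_A*n_B/(n_A+n_B) + 1 = 2*6*6/12 + 1 = 7.0000.
        Var[R] = 2*n_A*n_B*(2*n_A*n_B - n_A - n_B) / ((n_A+n_B)^2 * (n_A+n_B-1)) = 4320/1584 = 2.7273.
        SD[R] = 1.6514.
Step 4: Continuity-corrected z = (R + 0.5 - E[R]) / SD[R] = (6 + 0.5 - 7.0000) / 1.6514 = -0.3028.
Step 5: Two-sided p-value via normal approximation = 2*(1 - Phi(|z|)) = 0.762069.
Step 6: alpha = 0.05. fail to reject H0.

R = 6, z = -0.3028, p = 0.762069, fail to reject H0.


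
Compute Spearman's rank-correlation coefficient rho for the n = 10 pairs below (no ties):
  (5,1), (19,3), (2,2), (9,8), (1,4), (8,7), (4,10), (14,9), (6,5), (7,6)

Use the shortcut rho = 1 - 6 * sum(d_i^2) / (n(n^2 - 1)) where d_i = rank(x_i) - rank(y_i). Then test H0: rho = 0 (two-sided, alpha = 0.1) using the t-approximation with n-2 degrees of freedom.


Step 1: Rank x and y separately (midranks; no ties here).
rank(x): 5->4, 19->10, 2->2, 9->8, 1->1, 8->7, 4->3, 14->9, 6->5, 7->6
rank(y): 1->1, 3->3, 2->2, 8->8, 4->4, 7->7, 10->10, 9->9, 5->5, 6->6
Step 2: d_i = R_x(i) - R_y(i); compute d_i^2.
  (4-1)^2=9, (10-3)^2=49, (2-2)^2=0, (8-8)^2=0, (1-4)^2=9, (7-7)^2=0, (3-10)^2=49, (9-9)^2=0, (5-5)^2=0, (6-6)^2=0
sum(d^2) = 116.
Step 3: rho = 1 - 6*116 / (10*(10^2 - 1)) = 1 - 696/990 = 0.296970.
Step 4: Under H0, t = rho * sqrt((n-2)/(1-rho^2)) = 0.8796 ~ t(8).
Step 5: Two-sided p-value from the t-distribution with 8 df = 0.404702.
Step 6: alpha = 0.1. fail to reject H0.

rho = 0.2970, p = 0.404702, fail to reject H0 at alpha = 0.1.


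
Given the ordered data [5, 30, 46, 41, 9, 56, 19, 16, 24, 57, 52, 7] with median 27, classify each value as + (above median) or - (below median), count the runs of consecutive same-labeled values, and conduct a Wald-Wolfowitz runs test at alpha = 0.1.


Step 1: Compute median = 27; label A = above, B = below.
Labels in order: BAAABABBBAAB  (n_A = 6, n_B = 6)
Step 2: Count runs R = 7.
Step 3: Under H0 (random ordering), E[R] = 2*n_A*n_B/(n_A+n_B) + 1 = 2*6*6/12 + 1 = 7.0000.
        Var[R] = 2*n_A*n_B*(2*n_A*n_B - n_A - n_B) / ((n_A+n_B)^2 * (n_A+n_B-1)) = 4320/1584 = 2.7273.
        SD[R] = 1.6514.
Step 4: R = E[R], so z = 0 with no continuity correction.
Step 5: Two-sided p-value via normal approximation = 2*(1 - Phi(|z|)) = 1.000000.
Step 6: alpha = 0.1. fail to reject H0.

R = 7, z = 0.0000, p = 1.000000, fail to reject H0.


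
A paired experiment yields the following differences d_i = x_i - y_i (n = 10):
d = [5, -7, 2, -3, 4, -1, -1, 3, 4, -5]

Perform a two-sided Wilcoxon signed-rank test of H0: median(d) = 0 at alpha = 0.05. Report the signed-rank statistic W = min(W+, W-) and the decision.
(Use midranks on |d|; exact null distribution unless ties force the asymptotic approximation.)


Step 1: Drop any zero differences (none here) and take |d_i|.
|d| = [5, 7, 2, 3, 4, 1, 1, 3, 4, 5]
Step 2: Midrank |d_i| (ties get averaged ranks).
ranks: |5|->8.5, |7|->10, |2|->3, |3|->4.5, |4|->6.5, |1|->1.5, |1|->1.5, |3|->4.5, |4|->6.5, |5|->8.5
Step 3: Attach original signs; sum ranks with positive sign and with negative sign.
W+ = 8.5 + 3 + 6.5 + 4.5 + 6.5 = 29
W- = 10 + 4.5 + 1.5 + 1.5 + 8.5 = 26
(Check: W+ + W- = 55 should equal n(n+1)/2 = 55.)
Step 4: Test statistic W = min(W+, W-) = 26.
Step 5: Ties in |d|, so use the tie-corrected normal approximation.
        E[W] = n(n+1)/4 = 10*11/4 = 27.5.
        Tie groups: |d|=1 (t=2), |d|=3 (t=2), |d|=4 (t=2), |d|=5 (t=2); sum(t^3 - t) = 24.
        Var[W] = n(n+1)(2n+1)/24 - sum(t^3-t)/48 = 2310/24 - 24/48 = 95.75.
        z = (W - E[W]) / sqrt(Var[W]) = (26 - 27.5) / 9.7852 = -0.1533.
        Two-sided p = 2*Phi(z) = 0.878167.
Step 6: alpha = 0.05. fail to reject H0.

W+ = 29, W- = 26, W = min = 26, p = 0.878167, fail to reject H0.


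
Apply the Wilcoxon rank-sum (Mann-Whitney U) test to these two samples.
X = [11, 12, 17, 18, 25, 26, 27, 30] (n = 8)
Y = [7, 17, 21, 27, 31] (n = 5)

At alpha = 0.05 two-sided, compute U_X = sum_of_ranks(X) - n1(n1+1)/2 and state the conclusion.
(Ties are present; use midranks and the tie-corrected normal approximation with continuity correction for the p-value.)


Step 1: Combine and sort all 13 observations; assign midranks.
sorted (value, group): (7,Y), (11,X), (12,X), (17,X), (17,Y), (18,X), (21,Y), (25,X), (26,X), (27,X), (27,Y), (30,X), (31,Y)
ranks: 7->1, 11->2, 12->3, 17->4.5, 17->4.5, 18->6, 21->7, 25->8, 26->9, 27->10.5, 27->10.5, 30->12, 31->13
Step 2: Rank sum for X: R1 = 2 + 3 + 4.5 + 6 + 8 + 9 + 10.5 + 12 = 55.
Step 3: U_X = R1 - n1(n1+1)/2 = 55 - 8*9/2 = 55 - 36 = 19.
       U_Y = n1*n2 - U_X = 40 - 19 = 21.
Step 4: Ties are present, so use the tie-corrected normal approximation (with continuity correction) for the p-value.
Step 5: p-value = 0.941492; compare to alpha = 0.05. fail to reject H0.

U_X = 19, p = 0.941492, fail to reject H0 at alpha = 0.05.


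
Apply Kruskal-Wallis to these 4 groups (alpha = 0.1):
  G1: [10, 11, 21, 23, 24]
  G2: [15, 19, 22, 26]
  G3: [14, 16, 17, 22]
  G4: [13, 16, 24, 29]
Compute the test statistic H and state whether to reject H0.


Step 1: Combine all N = 17 observations and assign midranks.
sorted (value, group, rank): (10,G1,1), (11,G1,2), (13,G4,3), (14,G3,4), (15,G2,5), (16,G3,6.5), (16,G4,6.5), (17,G3,8), (19,G2,9), (21,G1,10), (22,G2,11.5), (22,G3,11.5), (23,G1,13), (24,G1,14.5), (24,G4,14.5), (26,G2,16), (29,G4,17)
Step 2: Sum ranks within each group.
R_1 = 40.5 (n_1 = 5)
R_2 = 41.5 (n_2 = 4)
R_3 = 30 (n_3 = 4)
R_4 = 41 (n_4 = 4)
Step 3: H = 12/(N(N+1)) * sum(R_i^2/n_i) - 3(N+1)
     = 12/(17*18) * (40.5^2/5 + 41.5^2/4 + 30^2/4 + 41^2/4) - 3*18
     = 0.039216 * 1403.86 - 54
     = 1.053431.
Step 4: Ties present; correction factor C = 1 - 18/(17^3 - 17) = 0.996324. Corrected H = 1.053431 / 0.996324 = 1.057319.
Step 5: Under H0, H ~ chi^2(3); p-value = 0.787386.
Step 6: alpha = 0.1. fail to reject H0.

H = 1.0573, df = 3, p = 0.787386, fail to reject H0.


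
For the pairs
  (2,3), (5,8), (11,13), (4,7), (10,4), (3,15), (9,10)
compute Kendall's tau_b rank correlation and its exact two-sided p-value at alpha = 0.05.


Step 1: Enumerate the 21 unordered pairs (i,j) with i<j and classify each by sign(x_j-x_i) * sign(y_j-y_i).
  (1,2):dx=+3,dy=+5->C; (1,3):dx=+9,dy=+10->C; (1,4):dx=+2,dy=+4->C; (1,5):dx=+8,dy=+1->C
  (1,6):dx=+1,dy=+12->C; (1,7):dx=+7,dy=+7->C; (2,3):dx=+6,dy=+5->C; (2,4):dx=-1,dy=-1->C
  (2,5):dx=+5,dy=-4->D; (2,6):dx=-2,dy=+7->D; (2,7):dx=+4,dy=+2->C; (3,4):dx=-7,dy=-6->C
  (3,5):dx=-1,dy=-9->C; (3,6):dx=-8,dy=+2->D; (3,7):dx=-2,dy=-3->C; (4,5):dx=+6,dy=-3->D
  (4,6):dx=-1,dy=+8->D; (4,7):dx=+5,dy=+3->C; (5,6):dx=-7,dy=+11->D; (5,7):dx=-1,dy=+6->D
  (6,7):dx=+6,dy=-5->D
Step 2: C = 13, D = 8, total pairs = 21.
Step 3: tau = (C - D)/(n(n-1)/2) = (13 - 8)/21 = 0.238095.
Step 4: Exact two-sided p-value (enumerate n! = 5040 permutations of y under H0): p = 0.561905.
Step 5: alpha = 0.05. fail to reject H0.

tau_b = 0.2381 (C=13, D=8), p = 0.561905, fail to reject H0.


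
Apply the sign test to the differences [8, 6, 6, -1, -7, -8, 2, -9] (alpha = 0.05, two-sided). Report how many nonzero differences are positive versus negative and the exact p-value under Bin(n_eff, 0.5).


Step 1: Discard zero differences. Original n = 8; n_eff = number of nonzero differences = 8.
Nonzero differences (with sign): +8, +6, +6, -1, -7, -8, +2, -9
Step 2: Count signs: positive = 4, negative = 4.
Step 3: Under H0: P(positive) = 0.5, so the number of positives S ~ Bin(8, 0.5).
Step 4: Two-sided exact p-value = sum of Bin(8,0.5) probabilities at or below the observed probability = 1.000000.
Step 5: alpha = 0.05. fail to reject H0.

n_eff = 8, pos = 4, neg = 4, p = 1.000000, fail to reject H0.


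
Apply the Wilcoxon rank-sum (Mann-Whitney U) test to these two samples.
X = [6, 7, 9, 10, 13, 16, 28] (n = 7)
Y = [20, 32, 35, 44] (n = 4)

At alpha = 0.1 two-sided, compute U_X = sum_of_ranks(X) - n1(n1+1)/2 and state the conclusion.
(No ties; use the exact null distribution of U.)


Step 1: Combine and sort all 11 observations; assign midranks.
sorted (value, group): (6,X), (7,X), (9,X), (10,X), (13,X), (16,X), (20,Y), (28,X), (32,Y), (35,Y), (44,Y)
ranks: 6->1, 7->2, 9->3, 10->4, 13->5, 16->6, 20->7, 28->8, 32->9, 35->10, 44->11
Step 2: Rank sum for X: R1 = 1 + 2 + 3 + 4 + 5 + 6 + 8 = 29.
Step 3: U_X = R1 - n1(n1+1)/2 = 29 - 7*8/2 = 29 - 28 = 1.
       U_Y = n1*n2 - U_X = 28 - 1 = 27.
Step 4: No ties, so the exact null distribution of U (based on enumerating the C(11,7) = 330 equally likely rank assignments) gives the two-sided p-value.
Step 5: p-value = 0.012121; compare to alpha = 0.1. reject H0.

U_X = 1, p = 0.012121, reject H0 at alpha = 0.1.


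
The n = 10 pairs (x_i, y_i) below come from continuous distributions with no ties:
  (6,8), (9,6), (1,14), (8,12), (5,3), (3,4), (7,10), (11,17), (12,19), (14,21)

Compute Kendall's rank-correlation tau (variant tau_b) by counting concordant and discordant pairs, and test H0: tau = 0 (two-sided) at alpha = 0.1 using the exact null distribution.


Step 1: Enumerate the 45 unordered pairs (i,j) with i<j and classify each by sign(x_j-x_i) * sign(y_j-y_i).
  (1,2):dx=+3,dy=-2->D; (1,3):dx=-5,dy=+6->D; (1,4):dx=+2,dy=+4->C; (1,5):dx=-1,dy=-5->C
  (1,6):dx=-3,dy=-4->C; (1,7):dx=+1,dy=+2->C; (1,8):dx=+5,dy=+9->C; (1,9):dx=+6,dy=+11->C
  (1,10):dx=+8,dy=+13->C; (2,3):dx=-8,dy=+8->D; (2,4):dx=-1,dy=+6->D; (2,5):dx=-4,dy=-3->C
  (2,6):dx=-6,dy=-2->C; (2,7):dx=-2,dy=+4->D; (2,8):dx=+2,dy=+11->C; (2,9):dx=+3,dy=+13->C
  (2,10):dx=+5,dy=+15->C; (3,4):dx=+7,dy=-2->D; (3,5):dx=+4,dy=-11->D; (3,6):dx=+2,dy=-10->D
  (3,7):dx=+6,dy=-4->D; (3,8):dx=+10,dy=+3->C; (3,9):dx=+11,dy=+5->C; (3,10):dx=+13,dy=+7->C
  (4,5):dx=-3,dy=-9->C; (4,6):dx=-5,dy=-8->C; (4,7):dx=-1,dy=-2->C; (4,8):dx=+3,dy=+5->C
  (4,9):dx=+4,dy=+7->C; (4,10):dx=+6,dy=+9->C; (5,6):dx=-2,dy=+1->D; (5,7):dx=+2,dy=+7->C
  (5,8):dx=+6,dy=+14->C; (5,9):dx=+7,dy=+16->C; (5,10):dx=+9,dy=+18->C; (6,7):dx=+4,dy=+6->C
  (6,8):dx=+8,dy=+13->C; (6,9):dx=+9,dy=+15->C; (6,10):dx=+11,dy=+17->C; (7,8):dx=+4,dy=+7->C
  (7,9):dx=+5,dy=+9->C; (7,10):dx=+7,dy=+11->C; (8,9):dx=+1,dy=+2->C; (8,10):dx=+3,dy=+4->C
  (9,10):dx=+2,dy=+2->C
Step 2: C = 35, D = 10, total pairs = 45.
Step 3: tau = (C - D)/(n(n-1)/2) = (35 - 10)/45 = 0.555556.
Step 4: Exact two-sided p-value (enumerate n! = 3628800 permutations of y under H0): p = 0.028609.
Step 5: alpha = 0.1. reject H0.

tau_b = 0.5556 (C=35, D=10), p = 0.028609, reject H0.


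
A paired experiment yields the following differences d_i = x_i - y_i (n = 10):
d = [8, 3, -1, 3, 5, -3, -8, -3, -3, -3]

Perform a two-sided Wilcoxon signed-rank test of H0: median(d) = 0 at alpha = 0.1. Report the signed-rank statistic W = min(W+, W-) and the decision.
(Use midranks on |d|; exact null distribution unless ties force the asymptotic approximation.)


Step 1: Drop any zero differences (none here) and take |d_i|.
|d| = [8, 3, 1, 3, 5, 3, 8, 3, 3, 3]
Step 2: Midrank |d_i| (ties get averaged ranks).
ranks: |8|->9.5, |3|->4.5, |1|->1, |3|->4.5, |5|->8, |3|->4.5, |8|->9.5, |3|->4.5, |3|->4.5, |3|->4.5
Step 3: Attach original signs; sum ranks with positive sign and with negative sign.
W+ = 9.5 + 4.5 + 4.5 + 8 = 26.5
W- = 1 + 4.5 + 9.5 + 4.5 + 4.5 + 4.5 = 28.5
(Check: W+ + W- = 55 should equal n(n+1)/2 = 55.)
Step 4: Test statistic W = min(W+, W-) = 26.5.
Step 5: Ties in |d|, so use the tie-corrected normal approximation.
        E[W] = n(n+1)/4 = 10*11/4 = 27.5.
        Tie groups: |d|=3 (t=6), |d|=8 (t=2); sum(t^3 - t) = 216.
        Var[W] = n(n+1)(2n+1)/24 - sum(t^3-t)/48 = 2310/24 - 216/48 = 91.75.
        z = (W - E[W]) / sqrt(Var[W]) = (26.5 - 27.5) / 9.5786 = -0.1044.
        Two-sided p = 2*Phi(z) = 0.916853.
Step 6: alpha = 0.1. fail to reject H0.

W+ = 26.5, W- = 28.5, W = min = 26.5, p = 0.916853, fail to reject H0.


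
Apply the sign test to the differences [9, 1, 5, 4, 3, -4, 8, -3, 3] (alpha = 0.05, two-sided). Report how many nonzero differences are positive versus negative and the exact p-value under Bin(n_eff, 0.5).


Step 1: Discard zero differences. Original n = 9; n_eff = number of nonzero differences = 9.
Nonzero differences (with sign): +9, +1, +5, +4, +3, -4, +8, -3, +3
Step 2: Count signs: positive = 7, negative = 2.
Step 3: Under H0: P(positive) = 0.5, so the number of positives S ~ Bin(9, 0.5).
Step 4: Two-sided exact p-value = sum of Bin(9,0.5) probabilities at or below the observed probability = 0.179688.
Step 5: alpha = 0.05. fail to reject H0.

n_eff = 9, pos = 7, neg = 2, p = 0.179688, fail to reject H0.


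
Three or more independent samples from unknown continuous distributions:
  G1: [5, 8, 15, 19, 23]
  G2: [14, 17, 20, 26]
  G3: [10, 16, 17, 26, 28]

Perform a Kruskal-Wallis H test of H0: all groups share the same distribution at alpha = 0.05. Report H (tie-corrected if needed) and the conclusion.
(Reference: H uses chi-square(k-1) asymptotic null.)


Step 1: Combine all N = 14 observations and assign midranks.
sorted (value, group, rank): (5,G1,1), (8,G1,2), (10,G3,3), (14,G2,4), (15,G1,5), (16,G3,6), (17,G2,7.5), (17,G3,7.5), (19,G1,9), (20,G2,10), (23,G1,11), (26,G2,12.5), (26,G3,12.5), (28,G3,14)
Step 2: Sum ranks within each group.
R_1 = 28 (n_1 = 5)
R_2 = 34 (n_2 = 4)
R_3 = 43 (n_3 = 5)
Step 3: H = 12/(N(N+1)) * sum(R_i^2/n_i) - 3(N+1)
     = 12/(14*15) * (28^2/5 + 34^2/4 + 43^2/5) - 3*15
     = 0.057143 * 815.6 - 45
     = 1.605714.
Step 4: Ties present; correction factor C = 1 - 12/(14^3 - 14) = 0.995604. Corrected H = 1.605714 / 0.995604 = 1.612804.
Step 5: Under H0, H ~ chi^2(2); p-value = 0.446462.
Step 6: alpha = 0.05. fail to reject H0.

H = 1.6128, df = 2, p = 0.446462, fail to reject H0.
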